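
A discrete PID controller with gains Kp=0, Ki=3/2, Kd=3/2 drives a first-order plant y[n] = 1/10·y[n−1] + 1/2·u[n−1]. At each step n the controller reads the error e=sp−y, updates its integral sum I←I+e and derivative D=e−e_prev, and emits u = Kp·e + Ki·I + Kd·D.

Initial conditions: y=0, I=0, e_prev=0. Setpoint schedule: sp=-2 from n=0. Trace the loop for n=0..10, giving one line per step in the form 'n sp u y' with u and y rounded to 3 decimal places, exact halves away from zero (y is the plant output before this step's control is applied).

0 -2 -6.000 0.000
1 -2 3.000 -3.000
2 -2 -12.600 1.200
3 -2 11.040 -6.180
4 -2 -27.006 4.902
5 -2 33.008 -13.013
6 -2 -61.992 15.203
7 -2 88.563 -29.476
8 -2 -149.670 41.334
9 -2 227.650 -70.702
10 -2 -369.720 106.755

(exact arithmetic carried between steps; '≈' marks a value shown rounded to 6 d.p. or computed from one; I and e_prev carry over from the previous line; the table rounds u and y to 3 d.p., halves away from zero)
n=0: y=0, sp=-2, e=sp−y=-2; I=-2, D=e−e_prev=-2; u=0·(-2)+3/2·(-2)+3/2·(-2)=-6; next y=1/10·0+1/2·(-6)=-3
n=1: y=-3, sp=-2, e=sp−y=1; I=-1, D=e−e_prev=3; u=0·1+3/2·(-1)+3/2·3=3; next y=1/10·(-3)+1/2·3=1.2
n=2: y=1.2, sp=-2, e=sp−y=-3.2; I=-4.2, D=e−e_prev=-4.2; u=0·(-3.2)+3/2·(-4.2)+3/2·(-4.2)=-12.6; next y=1/10·1.2+1/2·(-12.6)=-6.18
n=3: y=-6.18, sp=-2, e=sp−y=4.18; I=-0.02, D=e−e_prev=7.38; u=0·4.18+3/2·(-0.02)+3/2·7.38=11.04; next y=1/10·(-6.18)+1/2·11.04=4.902
n=4: y=4.902, sp=-2, e=sp−y=-6.902; I=-6.922, D=e−e_prev=-11.082; u=0·(-6.902)+3/2·(-6.922)+3/2·(-11.082)=-27.006; next y=1/10·4.902+1/2·(-27.006)=-13.0128
n=5: y=-13.0128, sp=-2, e=sp−y=11.0128; I=4.0908, D=e−e_prev=17.9148; u=0·11.0128+3/2·4.0908+3/2·17.9148=33.0084; next y=1/10·(-13.0128)+1/2·33.0084=15.20292
n=6: y=15.20292, sp=-2, e=sp−y=-17.20292; I=-13.11212, D=e−e_prev=-28.21572; u=0·(-17.20292)+3/2·(-13.11212)+3/2·(-28.21572)=-61.99176; next y=1/10·15.20292+1/2·(-61.99176)=-29.475588
n=7: y=-29.475588, sp=-2, e=sp−y=27.475588; I=14.363468, D=e−e_prev=44.678508; u=0·27.475588+3/2·14.363468+3/2·44.678508=88.562964; next y=1/10·(-29.475588)+1/2·88.562964≈41.333923
n=8: y≈41.333923, sp=-2, e=sp−y≈-43.333923; I≈-28.970455, D=e−e_prev≈-70.809511; u=0·(-43.333923)+3/2·(-28.970455)+3/2·(-70.809511)≈-149.669950; next y=1/10·41.333923+1/2·(-149.669950)≈-70.701582
n=9: y≈-70.701582, sp=-2, e=sp−y≈68.701582; I≈39.731127, D=e−e_prev≈112.035506; u=0·68.701582+3/2·39.731127+3/2·112.035506≈227.649949; next y=1/10·(-70.701582)+1/2·227.649949≈106.754816
n=10: y≈106.754816, sp=-2, e=sp−y≈-108.754816; I≈-69.023689, D=e−e_prev≈-177.456399; u=0·(-108.754816)+3/2·(-69.023689)+3/2·(-177.456399)≈-369.720132; next y=1/10·106.754816+1/2·(-369.720132)≈-174.184584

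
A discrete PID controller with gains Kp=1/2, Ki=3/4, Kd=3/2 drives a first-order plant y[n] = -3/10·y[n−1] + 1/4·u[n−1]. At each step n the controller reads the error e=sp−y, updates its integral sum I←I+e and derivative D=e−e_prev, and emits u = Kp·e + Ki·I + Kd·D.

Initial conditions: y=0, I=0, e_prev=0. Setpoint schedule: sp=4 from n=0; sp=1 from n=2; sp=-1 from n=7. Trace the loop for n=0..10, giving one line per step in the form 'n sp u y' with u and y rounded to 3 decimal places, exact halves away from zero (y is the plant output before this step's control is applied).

(exact arithmetic carried between steps; '≈' marks a value shown rounded to 6 d.p. or computed from one; I and e_prev carry over from the previous line; the table rounds u and y to 3 d.p., halves away from zero)
n=0: y=0, sp=4, e=sp−y=4; I=4, D=e−e_prev=4; u=1/2·4+3/4·4+3/2·4=11; next y=-3/10·0+1/4·11=2.75
n=1: y=2.75, sp=4, e=sp−y=1.25; I=5.25, D=e−e_prev=-2.75; u=1/2·1.25+3/4·5.25+3/2·(-2.75)=0.4375; next y=-3/10·2.75+1/4·0.4375=-0.715625
n=2: y=-0.715625, sp=1, e=sp−y=1.715625; I=6.965625, D=e−e_prev=0.465625; u=1/2·1.715625+3/4·6.965625+3/2·0.465625≈6.780469; next y=-3/10·(-0.715625)+1/4·6.780469≈1.909805
n=3: y≈1.909805, sp=1, e=sp−y≈-0.909805; I≈6.055820, D=e−e_prev≈-2.625430; u=1/2·(-0.909805)+3/4·6.055820+3/2·(-2.625430)≈0.148818; next y=-3/10·1.909805+1/4·0.148818≈-0.535737
n=4: y≈-0.535737, sp=1, e=sp−y≈1.535737; I≈7.591557, D=e−e_prev≈2.445542; u=1/2·1.535737+3/4·7.591557+3/2·2.445542≈10.129849; next y=-3/10·(-0.535737)+1/4·10.129849≈2.693183
n=5: y≈2.693183, sp=1, e=sp−y≈-1.693183; I≈5.898374, D=e−e_prev≈-3.228920; u=1/2·(-1.693183)+3/4·5.898374+3/2·(-3.228920)≈-1.266191; next y=-3/10·2.693183+1/4·(-1.266191)≈-1.124503
n=6: y≈-1.124503, sp=1, e=sp−y≈2.124503; I≈8.022877, D=e−e_prev≈3.817686; u=1/2·2.124503+3/4·8.022877+3/2·3.817686≈12.805938; next y=-3/10·(-1.124503)+1/4·12.805938≈3.538835
n=7: y≈3.538835, sp=-1, e=sp−y≈-4.538835; I≈3.484041, D=e−e_prev≈-6.663338; u=1/2·(-4.538835)+3/4·3.484041+3/2·(-6.663338)≈-9.651394; next y=-3/10·3.538835+1/4·(-9.651394)≈-3.474499
n=8: y≈-3.474499, sp=-1, e=sp−y≈2.474499; I≈5.958540, D=e−e_prev≈7.013334; u=1/2·2.474499+3/4·5.958540+3/2·7.013334≈16.226156; next y=-3/10·(-3.474499)+1/4·16.226156≈5.098889
n=9: y≈5.098889, sp=-1, e=sp−y≈-6.098889; I≈-0.140348, D=e−e_prev≈-8.573388; u=1/2·(-6.098889)+3/4·(-0.140348)+3/2·(-8.573388)≈-16.014787; next y=-3/10·5.098889+1/4·(-16.014787)≈-5.533363
n=10: y≈-5.533363, sp=-1, e=sp−y≈4.533363; I≈4.393015, D=e−e_prev≈10.632252; u=1/2·4.533363+3/4·4.393015+3/2·10.632252≈21.509821; next y=-3/10·(-5.533363)+1/4·21.509821≈7.037464

0 4 11.000 0.000
1 4 0.438 2.750
2 1 6.780 -0.716
3 1 0.149 1.910
4 1 10.130 -0.536
5 1 -1.266 2.693
6 1 12.806 -1.125
7 -1 -9.651 3.539
8 -1 16.226 -3.474
9 -1 -16.015 5.099
10 -1 21.510 -5.533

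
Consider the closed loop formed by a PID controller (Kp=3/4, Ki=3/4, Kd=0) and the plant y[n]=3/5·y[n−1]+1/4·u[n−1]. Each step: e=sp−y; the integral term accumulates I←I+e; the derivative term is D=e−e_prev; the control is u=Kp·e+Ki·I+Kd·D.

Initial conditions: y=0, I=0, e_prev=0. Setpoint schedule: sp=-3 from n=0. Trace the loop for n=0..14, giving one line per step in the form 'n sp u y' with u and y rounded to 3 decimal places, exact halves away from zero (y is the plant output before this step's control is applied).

(exact arithmetic carried between steps; '≈' marks a value shown rounded to 6 d.p. or computed from one; I and e_prev carry over from the previous line; the table rounds u and y to 3 d.p., halves away from zero)
n=0: y=0, sp=-3, e=sp−y=-3; I=-3, D=e−e_prev=-3; u=3/4·(-3)+3/4·(-3)+0·(-3)=-4.5; next y=3/5·0+1/4·(-4.5)=-1.125
n=1: y=-1.125, sp=-3, e=sp−y=-1.875; I=-4.875, D=e−e_prev=1.125; u=3/4·(-1.875)+3/4·(-4.875)+0·1.125=-5.0625; next y=3/5·(-1.125)+1/4·(-5.0625)=-1.940625
n=2: y=-1.940625, sp=-3, e=sp−y=-1.059375; I=-5.934375, D=e−e_prev=0.815625; u=3/4·(-1.059375)+3/4·(-5.934375)+0·0.815625≈-5.245313; next y=3/5·(-1.940625)+1/4·(-5.245313)≈-2.475703
n=3: y≈-2.475703, sp=-3, e=sp−y≈-0.524297; I≈-6.458672, D=e−e_prev≈0.535078; u=3/4·(-0.524297)+3/4·(-6.458672)+0·0.535078≈-5.237227; next y=3/5·(-2.475703)+1/4·(-5.237227)≈-2.794729
n=4: y≈-2.794729, sp=-3, e=sp−y≈-0.205271; I≈-6.663943, D=e−e_prev≈0.319025; u=3/4·(-0.205271)+3/4·(-6.663943)+0·0.319025≈-5.151911; next y=3/5·(-2.794729)+1/4·(-5.151911)≈-2.964815
n=5: y≈-2.964815, sp=-3, e=sp−y≈-0.035185; I≈-6.699128, D=e−e_prev≈0.170086; u=3/4·(-0.035185)+3/4·(-6.699128)+0·0.170086≈-5.050735; next y=3/5·(-2.964815)+1/4·(-5.050735)≈-3.041573
n=6: y≈-3.041573, sp=-3, e=sp−y≈0.041573; I≈-6.657556, D=e−e_prev≈0.076758; u=3/4·0.041573+3/4·(-6.657556)+0·0.076758≈-4.961987; next y=3/5·(-3.041573)+1/4·(-4.961987)≈-3.065440
n=7: y≈-3.065440, sp=-3, e=sp−y≈0.065440; I≈-6.592115, D=e−e_prev≈0.023868; u=3/4·0.065440+3/4·(-6.592115)+0·0.023868≈-4.895006; next y=3/5·(-3.065440)+1/4·(-4.895006)≈-3.063016
n=8: y≈-3.063016, sp=-3, e=sp−y≈0.063016; I≈-6.529099, D=e−e_prev≈-0.002425; u=3/4·0.063016+3/4·(-6.529099)+0·(-0.002425)≈-4.849563; next y=3/5·(-3.063016)+1/4·(-4.849563)≈-3.050200
n=9: y≈-3.050200, sp=-3, e=sp−y≈0.050200; I≈-6.478899, D=e−e_prev≈-0.012816; u=3/4·0.050200+3/4·(-6.478899)+0·(-0.012816)≈-4.821524; next y=3/5·(-3.050200)+1/4·(-4.821524)≈-3.035501
n=10: y≈-3.035501, sp=-3, e=sp−y≈0.035501; I≈-6.443398, D=e−e_prev≈-0.014699; u=3/4·0.035501+3/4·(-6.443398)+0·(-0.014699)≈-4.805923; next y=3/5·(-3.035501)+1/4·(-4.805923)≈-3.022781
n=11: y≈-3.022781, sp=-3, e=sp−y≈0.022781; I≈-6.420617, D=e−e_prev≈-0.012720; u=3/4·0.022781+3/4·(-6.420617)+0·(-0.012720)≈-4.798377; next y=3/5·(-3.022781)+1/4·(-4.798377)≈-3.013263
n=12: y≈-3.013263, sp=-3, e=sp−y≈0.013263; I≈-6.407354, D=e−e_prev≈-0.009518; u=3/4·0.013263+3/4·(-6.407354)+0·(-0.009518)≈-4.795568; next y=3/5·(-3.013263)+1/4·(-4.795568)≈-3.006850
n=13: y≈-3.006850, sp=-3, e=sp−y≈0.006850; I≈-6.400504, D=e−e_prev≈-0.006413; u=3/4·0.006850+3/4·(-6.400504)+0·(-0.006413)≈-4.795241; next y=3/5·(-3.006850)+1/4·(-4.795241)≈-3.002920
n=14: y≈-3.002920, sp=-3, e=sp−y≈0.002920; I≈-6.397584, D=e−e_prev≈-0.003930; u=3/4·0.002920+3/4·(-6.397584)+0·(-0.003930)≈-4.795998; next y=3/5·(-3.002920)+1/4·(-4.795998)≈-3.000752

0 -3 -4.500 0.000
1 -3 -5.063 -1.125
2 -3 -5.245 -1.941
3 -3 -5.237 -2.476
4 -3 -5.152 -2.795
5 -3 -5.051 -2.965
6 -3 -4.962 -3.042
7 -3 -4.895 -3.065
8 -3 -4.850 -3.063
9 -3 -4.822 -3.050
10 -3 -4.806 -3.036
11 -3 -4.798 -3.023
12 -3 -4.796 -3.013
13 -3 -4.795 -3.007
14 -3 -4.796 -3.003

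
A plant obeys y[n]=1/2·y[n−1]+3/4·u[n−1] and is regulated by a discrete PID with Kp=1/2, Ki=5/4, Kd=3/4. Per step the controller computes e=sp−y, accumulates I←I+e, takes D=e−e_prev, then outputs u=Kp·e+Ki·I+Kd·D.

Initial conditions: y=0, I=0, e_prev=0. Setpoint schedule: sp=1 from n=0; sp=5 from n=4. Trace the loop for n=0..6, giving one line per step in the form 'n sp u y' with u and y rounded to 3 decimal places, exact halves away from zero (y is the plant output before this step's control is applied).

0 1 2.500 0.000
1 1 -1.688 1.875
2 1 4.133 -0.328
3 1 -4.019 2.936
4 5 17.214 -1.546
5 5 -15.174 12.137
6 5 29.789 -5.311

(exact arithmetic carried between steps; '≈' marks a value shown rounded to 6 d.p. or computed from one; I and e_prev carry over from the previous line; the table rounds u and y to 3 d.p., halves away from zero)
n=0: y=0, sp=1, e=sp−y=1; I=1, D=e−e_prev=1; u=1/2·1+5/4·1+3/4·1=2.5; next y=1/2·0+3/4·2.5=1.875
n=1: y=1.875, sp=1, e=sp−y=-0.875; I=0.125, D=e−e_prev=-1.875; u=1/2·(-0.875)+5/4·0.125+3/4·(-1.875)=-1.6875; next y=1/2·1.875+3/4·(-1.6875)=-0.328125
n=2: y=-0.328125, sp=1, e=sp−y=1.328125; I=1.453125, D=e−e_prev=2.203125; u=1/2·1.328125+5/4·1.453125+3/4·2.203125≈4.132813; next y=1/2·(-0.328125)+3/4·4.132813≈2.935547
n=3: y≈2.935547, sp=1, e=sp−y≈-1.935547; I≈-0.482422, D=e−e_prev≈-3.263672; u=1/2·(-1.935547)+5/4·(-0.482422)+3/4·(-3.263672)≈-4.018555; next y=1/2·2.935547+3/4·(-4.018555)≈-1.546143
n=4: y≈-1.546143, sp=5, e=sp−y≈6.546143; I≈6.063721, D=e−e_prev≈8.481689; u=1/2·6.546143+5/4·6.063721+3/4·8.481689≈17.213989; next y=1/2·(-1.546143)+3/4·17.213989≈12.137421
n=5: y≈12.137421, sp=5, e=sp−y≈-7.137421; I≈-1.073700, D=e−e_prev≈-13.683563; u=1/2·(-7.137421)+5/4·(-1.073700)+3/4·(-13.683563)≈-15.173508; next y=1/2·12.137421+3/4·(-15.173508)≈-5.311420
n=6: y≈-5.311420, sp=5, e=sp−y≈10.311420; I≈9.237720, D=e−e_prev≈17.448841; u=1/2·10.311420+5/4·9.237720+3/4·17.448841≈29.789492; next y=1/2·(-5.311420)+3/4·29.789492≈19.686409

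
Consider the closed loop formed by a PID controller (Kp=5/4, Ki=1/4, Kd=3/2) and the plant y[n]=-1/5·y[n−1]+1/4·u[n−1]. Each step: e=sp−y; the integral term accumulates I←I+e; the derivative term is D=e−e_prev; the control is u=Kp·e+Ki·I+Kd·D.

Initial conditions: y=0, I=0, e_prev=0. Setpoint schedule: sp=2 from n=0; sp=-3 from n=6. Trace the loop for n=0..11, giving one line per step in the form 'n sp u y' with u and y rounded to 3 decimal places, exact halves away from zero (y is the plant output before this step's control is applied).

(exact arithmetic carried between steps; '≈' marks a value shown rounded to 6 d.p. or computed from one; I and e_prev carry over from the previous line; the table rounds u and y to 3 d.p., halves away from zero)
n=0: y=0, sp=2, e=sp−y=2; I=2, D=e−e_prev=2; u=5/4·2+1/4·2+3/2·2=6; next y=-1/5·0+1/4·6=1.5
n=1: y=1.5, sp=2, e=sp−y=0.5; I=2.5, D=e−e_prev=-1.5; u=5/4·0.5+1/4·2.5+3/2·(-1.5)=-1; next y=-1/5·1.5+1/4·(-1)=-0.55
n=2: y=-0.55, sp=2, e=sp−y=2.55; I=5.05, D=e−e_prev=2.05; u=5/4·2.55+1/4·5.05+3/2·2.05=7.525; next y=-1/5·(-0.55)+1/4·7.525=1.99125
n=3: y=1.99125, sp=2, e=sp−y=0.00875; I=5.05875, D=e−e_prev=-2.54125; u=5/4·0.00875+1/4·5.05875+3/2·(-2.54125)=-2.53625; next y=-1/5·1.99125+1/4·(-2.53625)≈-1.032313
n=4: y≈-1.032313, sp=2, e=sp−y≈3.032313; I≈8.091063, D=e−e_prev≈3.023563; u=5/4·3.032313+1/4·8.091063+3/2·3.023563≈10.3485; next y=-1/5·(-1.032313)+1/4·10.3485≈2.793588
n=5: y≈2.793588, sp=2, e=sp−y≈-0.793588; I≈7.297475, D=e−e_prev≈-3.8259; u=5/4·(-0.793588)+1/4·7.297475+3/2·(-3.8259)≈-4.906466; next y=-1/5·2.793588+1/4·(-4.906466)≈-1.785334
n=6: y≈-1.785334, sp=-3, e=sp−y≈-1.214666; I≈6.082809, D=e−e_prev≈-0.421079; u=5/4·(-1.214666)+1/4·6.082809+3/2·(-0.421079)≈-0.629248; next y=-1/5·(-1.785334)+1/4·(-0.629248)≈0.199755
n=7: y≈0.199755, sp=-3, e=sp−y≈-3.199755; I≈2.883054, D=e−e_prev≈-1.985089; u=5/4·(-3.199755)+1/4·2.883054+3/2·(-1.985089)≈-6.256563; next y=-1/5·0.199755+1/4·(-6.256563)≈-1.604092
n=8: y≈-1.604092, sp=-3, e=sp−y≈-1.395908; I≈1.487146, D=e−e_prev≈1.803846; u=5/4·(-1.395908)+1/4·1.487146+3/2·1.803846≈1.332671; next y=-1/5·(-1.604092)+1/4·1.332671≈0.653986
n=9: y≈0.653986, sp=-3, e=sp−y≈-3.653986; I≈-2.166840, D=e−e_prev≈-2.258078; u=5/4·(-3.653986)+1/4·(-2.166840)+3/2·(-2.258078)≈-8.496309; next y=-1/5·0.653986+1/4·(-8.496309)≈-2.254874
n=10: y≈-2.254874, sp=-3, e=sp−y≈-0.745126; I≈-2.911966, D=e−e_prev≈2.908860; u=5/4·(-0.745126)+1/4·(-2.911966)+3/2·2.908860≈2.703892; next y=-1/5·(-2.254874)+1/4·2.703892≈1.126948
n=11: y≈1.126948, sp=-3, e=sp−y≈-4.126948; I≈-7.038914, D=e−e_prev≈-3.381822; u=5/4·(-4.126948)+1/4·(-7.038914)+3/2·(-3.381822)≈-11.991147; next y=-1/5·1.126948+1/4·(-11.991147)≈-3.223176

0 2 6.000 0.000
1 2 -1.000 1.500
2 2 7.525 -0.550
3 2 -2.536 1.991
4 2 10.349 -1.032
5 2 -4.906 2.794
6 -3 -0.629 -1.785
7 -3 -6.257 0.200
8 -3 1.333 -1.604
9 -3 -8.496 0.654
10 -3 2.704 -2.255
11 -3 -11.991 1.127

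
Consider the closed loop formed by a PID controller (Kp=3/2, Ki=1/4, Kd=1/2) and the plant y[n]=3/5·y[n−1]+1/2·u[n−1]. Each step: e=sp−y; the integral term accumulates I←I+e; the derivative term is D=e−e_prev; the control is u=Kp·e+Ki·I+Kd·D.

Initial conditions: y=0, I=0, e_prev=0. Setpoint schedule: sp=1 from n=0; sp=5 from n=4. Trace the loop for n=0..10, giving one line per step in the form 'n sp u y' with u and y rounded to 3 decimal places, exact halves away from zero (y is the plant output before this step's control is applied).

(exact arithmetic carried between steps; '≈' marks a value shown rounded to 6 d.p. or computed from one; I and e_prev carry over from the previous line; the table rounds u and y to 3 d.p., halves away from zero)
n=0: y=0, sp=1, e=sp−y=1; I=1, D=e−e_prev=1; u=3/2·1+1/4·1+1/2·1=2.25; next y=3/5·0+1/2·2.25=1.125
n=1: y=1.125, sp=1, e=sp−y=-0.125; I=0.875, D=e−e_prev=-1.125; u=3/2·(-0.125)+1/4·0.875+1/2·(-1.125)=-0.53125; next y=3/5·1.125+1/2·(-0.53125)=0.409375
n=2: y=0.409375, sp=1, e=sp−y=0.590625; I=1.465625, D=e−e_prev=0.715625; u=3/2·0.590625+1/4·1.465625+1/2·0.715625≈1.610156; next y=3/5·0.409375+1/2·1.610156≈1.050703
n=3: y≈1.050703, sp=1, e=sp−y≈-0.050703; I≈1.414922, D=e−e_prev≈-0.641328; u=3/2·(-0.050703)+1/4·1.414922+1/2·(-0.641328)≈-0.042988; next y=3/5·1.050703+1/2·(-0.042988)≈0.608928
n=4: y≈0.608928, sp=5, e=sp−y≈4.391072; I≈5.805994, D=e−e_prev≈4.441775; u=3/2·4.391072+1/4·5.805994+1/2·4.441775≈10.258995; next y=3/5·0.608928+1/2·10.258995≈5.494854
n=5: y≈5.494854, sp=5, e=sp−y≈-0.494854; I≈5.311140, D=e−e_prev≈-4.885926; u=3/2·(-0.494854)+1/4·5.311140+1/2·(-4.885926)≈-1.857459; next y=3/5·5.494854+1/2·(-1.857459)≈2.368183
n=6: y≈2.368183, sp=5, e=sp−y≈2.631817; I≈7.942957, D=e−e_prev≈3.126671; u=3/2·2.631817+1/4·7.942957+1/2·3.126671≈7.496801; next y=3/5·2.368183+1/2·7.496801≈5.169310
n=7: y≈5.169310, sp=5, e=sp−y≈-0.169310; I≈7.773647, D=e−e_prev≈-2.801127; u=3/2·(-0.169310)+1/4·7.773647+1/2·(-2.801127)≈0.288883; next y=3/5·5.169310+1/2·0.288883≈3.246028
n=8: y≈3.246028, sp=5, e=sp−y≈1.753972; I≈9.527620, D=e−e_prev≈1.923282; u=3/2·1.753972+1/4·9.527620+1/2·1.923282≈5.974505; next y=3/5·3.246028+1/2·5.974505≈4.934869
n=9: y≈4.934869, sp=5, e=sp−y≈0.065131; I≈9.592751, D=e−e_prev≈-1.688841; u=3/2·0.065131+1/4·9.592751+1/2·(-1.688841)≈1.651464; next y=3/5·4.934869+1/2·1.651464≈3.786653
n=10: y≈3.786653, sp=5, e=sp−y≈1.213347; I≈10.806098, D=e−e_prev≈1.148216; u=3/2·1.213347+1/4·10.806098+1/2·1.148216≈5.095652; next y=3/5·3.786653+1/2·5.095652≈4.819818

0 1 2.250 0.000
1 1 -0.531 1.125
2 1 1.610 0.409
3 1 -0.043 1.051
4 5 10.259 0.609
5 5 -1.857 5.495
6 5 7.497 2.368
7 5 0.289 5.169
8 5 5.975 3.246
9 5 1.651 4.935
10 5 5.096 3.787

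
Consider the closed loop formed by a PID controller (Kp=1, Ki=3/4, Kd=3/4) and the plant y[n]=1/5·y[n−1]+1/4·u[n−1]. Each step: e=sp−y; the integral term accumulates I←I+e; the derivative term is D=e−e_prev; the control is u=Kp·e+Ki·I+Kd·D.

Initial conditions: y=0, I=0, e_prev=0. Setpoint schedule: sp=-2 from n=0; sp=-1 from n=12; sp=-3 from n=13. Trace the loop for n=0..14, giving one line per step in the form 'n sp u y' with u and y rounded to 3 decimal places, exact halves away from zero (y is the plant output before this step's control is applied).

(exact arithmetic carried between steps; '≈' marks a value shown rounded to 6 d.p. or computed from one; I and e_prev carry over from the previous line; the table rounds u and y to 3 d.p., halves away from zero)
n=0: y=0, sp=-2, e=sp−y=-2; I=-2, D=e−e_prev=-2; u=1·(-2)+3/4·(-2)+3/4·(-2)=-5; next y=1/5·0+1/4·(-5)=-1.25
n=1: y=-1.25, sp=-2, e=sp−y=-0.75; I=-2.75, D=e−e_prev=1.25; u=1·(-0.75)+3/4·(-2.75)+3/4·1.25=-1.875; next y=1/5·(-1.25)+1/4·(-1.875)=-0.71875
n=2: y=-0.71875, sp=-2, e=sp−y=-1.28125; I=-4.03125, D=e−e_prev=-0.53125; u=1·(-1.28125)+3/4·(-4.03125)+3/4·(-0.53125)=-4.703125; next y=1/5·(-0.71875)+1/4·(-4.703125)≈-1.319531
n=3: y≈-1.319531, sp=-2, e=sp−y≈-0.680469; I≈-4.711719, D=e−e_prev≈0.600781; u=1·(-0.680469)+3/4·(-4.711719)+3/4·0.600781≈-3.763672; next y=1/5·(-1.319531)+1/4·(-3.763672)≈-1.204824
n=4: y≈-1.204824, sp=-2, e=sp−y≈-0.795176; I≈-5.506895, D=e−e_prev≈-0.114707; u=1·(-0.795176)+3/4·(-5.506895)+3/4·(-0.114707)≈-5.011377; next y=1/5·(-1.204824)+1/4·(-5.011377)≈-1.493809
n=5: y≈-1.493809, sp=-2, e=sp−y≈-0.506191; I≈-6.013085, D=e−e_prev≈0.288985; u=1·(-0.506191)+3/4·(-6.013085)+3/4·0.288985≈-4.799266; next y=1/5·(-1.493809)+1/4·(-4.799266)≈-1.498578
n=6: y≈-1.498578, sp=-2, e=sp−y≈-0.501422; I≈-6.514507, D=e−e_prev≈0.004769; u=1·(-0.501422)+3/4·(-6.514507)+3/4·0.004769≈-5.383725; next y=1/5·(-1.498578)+1/4·(-5.383725)≈-1.645647
n=7: y≈-1.645647, sp=-2, e=sp−y≈-0.354353; I≈-6.868860, D=e−e_prev≈0.147068; u=1·(-0.354353)+3/4·(-6.868860)+3/4·0.147068≈-5.395697; next y=1/5·(-1.645647)+1/4·(-5.395697)≈-1.678054
n=8: y≈-1.678054, sp=-2, e=sp−y≈-0.321946; I≈-7.190807, D=e−e_prev≈0.032407; u=1·(-0.321946)+3/4·(-7.190807)+3/4·0.032407≈-5.690746; next y=1/5·(-1.678054)+1/4·(-5.690746)≈-1.758297
n=9: y≈-1.758297, sp=-2, e=sp−y≈-0.241703; I≈-7.432509, D=e−e_prev≈0.080244; u=1·(-0.241703)+3/4·(-7.432509)+3/4·0.080244≈-5.755902; next y=1/5·(-1.758297)+1/4·(-5.755902)≈-1.790635
n=10: y≈-1.790635, sp=-2, e=sp−y≈-0.209365; I≈-7.641874, D=e−e_prev≈0.032338; u=1·(-0.209365)+3/4·(-7.641874)+3/4·0.032338≈-5.916518; next y=1/5·(-1.790635)+1/4·(-5.916518)≈-1.837256
n=11: y≈-1.837256, sp=-2, e=sp−y≈-0.162744; I≈-7.804618, D=e−e_prev≈0.046621; u=1·(-0.162744)+3/4·(-7.804618)+3/4·0.046621≈-5.981241; next y=1/5·(-1.837256)+1/4·(-5.981241)≈-1.862762
n=12: y≈-1.862762, sp=-1, e=sp−y≈0.862762; I≈-6.941856, D=e−e_prev≈1.025505; u=1·0.862762+3/4·(-6.941856)+3/4·1.025505≈-3.574502; next y=1/5·(-1.862762)+1/4·(-3.574502)≈-1.266178
n=13: y≈-1.266178, sp=-3, e=sp−y≈-1.733822; I≈-8.675679, D=e−e_prev≈-2.596584; u=1·(-1.733822)+3/4·(-8.675679)+3/4·(-2.596584)≈-10.188019; next y=1/5·(-1.266178)+1/4·(-10.188019)≈-2.800240
n=14: y≈-2.800240, sp=-3, e=sp−y≈-0.199760; I≈-8.875438, D=e−e_prev≈1.534063; u=1·(-0.199760)+3/4·(-8.875438)+3/4·1.534063≈-5.705792; next y=1/5·(-2.800240)+1/4·(-5.705792)≈-1.986496

0 -2 -5.000 0.000
1 -2 -1.875 -1.250
2 -2 -4.703 -0.719
3 -2 -3.764 -1.320
4 -2 -5.011 -1.205
5 -2 -4.799 -1.494
6 -2 -5.384 -1.499
7 -2 -5.396 -1.646
8 -2 -5.691 -1.678
9 -2 -5.756 -1.758
10 -2 -5.917 -1.791
11 -2 -5.981 -1.837
12 -1 -3.575 -1.863
13 -3 -10.188 -1.266
14 -3 -5.706 -2.800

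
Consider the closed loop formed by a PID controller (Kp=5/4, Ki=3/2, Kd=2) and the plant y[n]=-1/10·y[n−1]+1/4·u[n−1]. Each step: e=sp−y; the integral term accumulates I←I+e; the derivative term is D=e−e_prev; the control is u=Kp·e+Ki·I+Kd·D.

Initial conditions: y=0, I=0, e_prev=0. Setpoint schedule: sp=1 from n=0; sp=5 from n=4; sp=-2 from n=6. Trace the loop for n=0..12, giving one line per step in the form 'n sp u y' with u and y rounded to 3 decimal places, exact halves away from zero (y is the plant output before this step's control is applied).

0 1 4.750 0.000
1 1 -1.391 1.188
2 1 8.559 -0.466
3 1 -5.150 2.186
4 5 34.916 -1.506
5 5 -20.042 8.880
6 -2 31.856 -5.899
7 -2 -46.501 8.554
8 -2 66.486 -12.481
9 -2 -104.026 17.870
10 -2 143.770 -27.793
11 -2 -224.813 38.722
12 -2 316.422 -60.075

(exact arithmetic carried between steps; '≈' marks a value shown rounded to 6 d.p. or computed from one; I and e_prev carry over from the previous line; the table rounds u and y to 3 d.p., halves away from zero)
n=0: y=0, sp=1, e=sp−y=1; I=1, D=e−e_prev=1; u=5/4·1+3/2·1+2·1=4.75; next y=-1/10·0+1/4·4.75=1.1875
n=1: y=1.1875, sp=1, e=sp−y=-0.1875; I=0.8125, D=e−e_prev=-1.1875; u=5/4·(-0.1875)+3/2·0.8125+2·(-1.1875)=-1.390625; next y=-1/10·1.1875+1/4·(-1.390625)≈-0.466406
n=2: y≈-0.466406, sp=1, e=sp−y≈1.466406; I≈2.278906, D=e−e_prev≈1.653906; u=5/4·1.466406+3/2·2.278906+2·1.653906≈8.559180; next y=-1/10·(-0.466406)+1/4·8.559180≈2.186436
n=3: y≈2.186436, sp=1, e=sp−y≈-1.186436; I≈1.092471, D=e−e_prev≈-2.652842; u=5/4·(-1.186436)+3/2·1.092471+2·(-2.652842)≈-5.150022; next y=-1/10·2.186436+1/4·(-5.150022)≈-1.506149
n=4: y≈-1.506149, sp=5, e=sp−y≈6.506149; I≈7.598620, D=e−e_prev≈7.692585; u=5/4·6.506149+3/2·7.598620+2·7.692585≈34.915785; next y=-1/10·(-1.506149)+1/4·34.915785≈8.879561
n=5: y≈8.879561, sp=5, e=sp−y≈-3.879561; I≈3.719059, D=e−e_prev≈-10.385710; u=5/4·(-3.879561)+3/2·3.719059+2·(-10.385710)≈-20.042284; next y=-1/10·8.879561+1/4·(-20.042284)≈-5.898527
n=6: y≈-5.898527, sp=-2, e=sp−y≈3.898527; I≈7.617586, D=e−e_prev≈7.778088; u=5/4·3.898527+3/2·7.617586+2·7.778088≈31.855714; next y=-1/10·(-5.898527)+1/4·31.855714≈8.553781
n=7: y≈8.553781, sp=-2, e=sp−y≈-10.553781; I≈-2.936196, D=e−e_prev≈-14.452308; u=5/4·(-10.553781)+3/2·(-2.936196)+2·(-14.452308)≈-46.501137; next y=-1/10·8.553781+1/4·(-46.501137)≈-12.480662
n=8: y≈-12.480662, sp=-2, e=sp−y≈10.480662; I≈7.544467, D=e−e_prev≈21.034444; u=5/4·10.480662+3/2·7.544467+2·21.034444≈66.486415; next y=-1/10·(-12.480662)+1/4·66.486415≈17.869670
n=9: y≈17.869670, sp=-2, e=sp−y≈-19.869670; I≈-12.325203, D=e−e_prev≈-30.350332; u=5/4·(-19.869670)+3/2·(-12.325203)+2·(-30.350332)≈-104.025557; next y=-1/10·17.869670+1/4·(-104.025557)≈-27.793356
n=10: y≈-27.793356, sp=-2, e=sp−y≈25.793356; I≈13.468153, D=e−e_prev≈45.663026; u=5/4·25.793356+3/2·13.468153+2·45.663026≈143.769977; next y=-1/10·(-27.793356)+1/4·143.769977≈38.721830
n=11: y≈38.721830, sp=-2, e=sp−y≈-40.721830; I≈-27.253677, D=e−e_prev≈-66.515186; u=5/4·(-40.721830)+3/2·(-27.253677)+2·(-66.515186)≈-224.813175; next y=-1/10·38.721830+1/4·(-224.813175)≈-60.075477
n=12: y≈-60.075477, sp=-2, e=sp−y≈58.075477; I≈30.821800, D=e−e_prev≈98.797307; u=5/4·58.075477+3/2·30.821800+2·98.797307≈316.421659; next y=-1/10·(-60.075477)+1/4·316.421659≈85.112963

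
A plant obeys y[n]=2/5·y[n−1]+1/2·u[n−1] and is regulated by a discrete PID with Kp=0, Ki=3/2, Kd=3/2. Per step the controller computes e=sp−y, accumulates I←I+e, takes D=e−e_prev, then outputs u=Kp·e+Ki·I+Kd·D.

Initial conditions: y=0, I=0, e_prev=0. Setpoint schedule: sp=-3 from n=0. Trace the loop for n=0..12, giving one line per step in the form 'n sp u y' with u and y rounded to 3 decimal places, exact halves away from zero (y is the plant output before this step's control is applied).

0 -3 -9.000 0.000
1 -3 4.500 -4.500
2 -3 -14.850 0.450
3 -3 10.485 -7.245
4 -3 -23.459 2.345
5 -3 22.317 -10.791
6 -3 -38.600 6.842
7 -3 43.302 -16.563
8 -3 -66.228 15.026
9 -3 80.505 -27.103
10 -3 -116.078 29.411
11 -3 147.134 -46.274
12 -3 -205.478 55.057

(exact arithmetic carried between steps; '≈' marks a value shown rounded to 6 d.p. or computed from one; I and e_prev carry over from the previous line; the table rounds u and y to 3 d.p., halves away from zero)
n=0: y=0, sp=-3, e=sp−y=-3; I=-3, D=e−e_prev=-3; u=0·(-3)+3/2·(-3)+3/2·(-3)=-9; next y=2/5·0+1/2·(-9)=-4.5
n=1: y=-4.5, sp=-3, e=sp−y=1.5; I=-1.5, D=e−e_prev=4.5; u=0·1.5+3/2·(-1.5)+3/2·4.5=4.5; next y=2/5·(-4.5)+1/2·4.5=0.45
n=2: y=0.45, sp=-3, e=sp−y=-3.45; I=-4.95, D=e−e_prev=-4.95; u=0·(-3.45)+3/2·(-4.95)+3/2·(-4.95)=-14.85; next y=2/5·0.45+1/2·(-14.85)=-7.245
n=3: y=-7.245, sp=-3, e=sp−y=4.245; I=-0.705, D=e−e_prev=7.695; u=0·4.245+3/2·(-0.705)+3/2·7.695=10.485; next y=2/5·(-7.245)+1/2·10.485=2.3445
n=4: y=2.3445, sp=-3, e=sp−y=-5.3445; I=-6.0495, D=e−e_prev=-9.5895; u=0·(-5.3445)+3/2·(-6.0495)+3/2·(-9.5895)=-23.4585; next y=2/5·2.3445+1/2·(-23.4585)=-10.79145
n=5: y=-10.79145, sp=-3, e=sp−y=7.79145; I=1.74195, D=e−e_prev=13.13595; u=0·7.79145+3/2·1.74195+3/2·13.13595=22.31685; next y=2/5·(-10.79145)+1/2·22.31685=6.841845
n=6: y=6.841845, sp=-3, e=sp−y=-9.841845; I=-8.099895, D=e−e_prev=-17.633295; u=0·(-9.841845)+3/2·(-8.099895)+3/2·(-17.633295)=-38.599785; next y=2/5·6.841845+1/2·(-38.599785)≈-16.563155
n=7: y≈-16.563155, sp=-3, e=sp−y≈13.563155; I≈5.463260, D=e−e_prev≈23.405000; u=0·13.563155+3/2·5.463260+3/2·23.405000≈43.302389; next y=2/5·(-16.563155)+1/2·43.302389≈15.025932
n=8: y≈15.025932, sp=-3, e=sp−y≈-18.025932; I≈-12.562673, D=e−e_prev≈-31.589087; u=0·(-18.025932)+3/2·(-12.562673)+3/2·(-31.589087)≈-66.227640; next y=2/5·15.025932+1/2·(-66.227640)≈-27.103447
n=9: y≈-27.103447, sp=-3, e=sp−y≈24.103447; I≈11.540774, D=e−e_prev≈42.129379; u=0·24.103447+3/2·11.540774+3/2·42.129379≈80.505230; next y=2/5·(-27.103447)+1/2·80.505230≈29.411236
n=10: y≈29.411236, sp=-3, e=sp−y≈-32.411236; I≈-20.870462, D=e−e_prev≈-56.514683; u=0·(-32.411236)+3/2·(-20.870462)+3/2·(-56.514683)≈-116.077718; next y=2/5·29.411236+1/2·(-116.077718)≈-46.274365
n=11: y≈-46.274365, sp=-3, e=sp−y≈43.274365; I≈22.403902, D=e−e_prev≈75.685601; u=0·43.274365+3/2·22.403902+3/2·75.685601≈147.134255; next y=2/5·(-46.274365)+1/2·147.134255≈55.057382
n=12: y≈55.057382, sp=-3, e=sp−y≈-58.057382; I≈-35.653479, D=e−e_prev≈-101.331746; u=0·(-58.057382)+3/2·(-35.653479)+3/2·(-101.331746)≈-205.477838; next y=2/5·55.057382+1/2·(-205.477838)≈-80.715966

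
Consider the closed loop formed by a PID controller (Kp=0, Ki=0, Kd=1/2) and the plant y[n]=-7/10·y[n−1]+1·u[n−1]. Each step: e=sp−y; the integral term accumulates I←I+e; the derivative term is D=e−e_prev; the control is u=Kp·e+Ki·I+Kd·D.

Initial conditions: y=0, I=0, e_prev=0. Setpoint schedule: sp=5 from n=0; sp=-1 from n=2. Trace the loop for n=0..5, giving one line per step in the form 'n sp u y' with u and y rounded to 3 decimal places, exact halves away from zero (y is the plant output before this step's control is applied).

0 5 2.500 0.000
1 5 -1.250 2.500
2 -1 -0.250 -3.000
3 -1 -2.425 1.850
4 -1 2.785 -3.720
5 -1 -4.555 5.389

(exact arithmetic carried between steps; '≈' marks a value shown rounded to 6 d.p. or computed from one; I and e_prev carry over from the previous line; the table rounds u and y to 3 d.p., halves away from zero)
n=0: y=0, sp=5, e=sp−y=5; I=5, D=e−e_prev=5; u=0·5+0·5+1/2·5=2.5; next y=-7/10·0+1·2.5=2.5
n=1: y=2.5, sp=5, e=sp−y=2.5; I=7.5, D=e−e_prev=-2.5; u=0·2.5+0·7.5+1/2·(-2.5)=-1.25; next y=-7/10·2.5+1·(-1.25)=-3
n=2: y=-3, sp=-1, e=sp−y=2; I=9.5, D=e−e_prev=-0.5; u=0·2+0·9.5+1/2·(-0.5)=-0.25; next y=-7/10·(-3)+1·(-0.25)=1.85
n=3: y=1.85, sp=-1, e=sp−y=-2.85; I=6.65, D=e−e_prev=-4.85; u=0·(-2.85)+0·6.65+1/2·(-4.85)=-2.425; next y=-7/10·1.85+1·(-2.425)=-3.72
n=4: y=-3.72, sp=-1, e=sp−y=2.72; I=9.37, D=e−e_prev=5.57; u=0·2.72+0·9.37+1/2·5.57=2.785; next y=-7/10·(-3.72)+1·2.785=5.389
n=5: y=5.389, sp=-1, e=sp−y=-6.389; I=2.981, D=e−e_prev=-9.109; u=0·(-6.389)+0·2.981+1/2·(-9.109)=-4.5545; next y=-7/10·5.389+1·(-4.5545)=-8.3268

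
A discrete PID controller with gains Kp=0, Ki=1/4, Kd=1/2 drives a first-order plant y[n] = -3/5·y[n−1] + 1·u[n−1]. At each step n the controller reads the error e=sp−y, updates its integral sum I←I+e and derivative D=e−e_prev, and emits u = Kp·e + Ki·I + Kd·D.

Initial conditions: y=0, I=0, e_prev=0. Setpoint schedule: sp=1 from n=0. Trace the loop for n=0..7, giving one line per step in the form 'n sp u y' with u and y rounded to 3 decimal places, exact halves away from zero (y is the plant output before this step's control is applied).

(exact arithmetic carried between steps; '≈' marks a value shown rounded to 6 d.p. or computed from one; I and e_prev carry over from the previous line; the table rounds u and y to 3 d.p., halves away from zero)
n=0: y=0, sp=1, e=sp−y=1; I=1, D=e−e_prev=1; u=0·1+1/4·1+1/2·1=0.75; next y=-3/5·0+1·0.75=0.75
n=1: y=0.75, sp=1, e=sp−y=0.25; I=1.25, D=e−e_prev=-0.75; u=0·0.25+1/4·1.25+1/2·(-0.75)=-0.0625; next y=-3/5·0.75+1·(-0.0625)=-0.5125
n=2: y=-0.5125, sp=1, e=sp−y=1.5125; I=2.7625, D=e−e_prev=1.2625; u=0·1.5125+1/4·2.7625+1/2·1.2625=1.321875; next y=-3/5·(-0.5125)+1·1.321875=1.629375
n=3: y=1.629375, sp=1, e=sp−y=-0.629375; I=2.133125, D=e−e_prev=-2.141875; u=0·(-0.629375)+1/4·2.133125+1/2·(-2.141875)≈-0.537656; next y=-3/5·1.629375+1·(-0.537656)≈-1.515281
n=4: y≈-1.515281, sp=1, e=sp−y≈2.515281; I≈4.648406, D=e−e_prev≈3.144656; u=0·2.515281+1/4·4.648406+1/2·3.144656≈2.734430; next y=-3/5·(-1.515281)+1·2.734430≈3.643598
n=5: y≈3.643598, sp=1, e=sp−y≈-2.643598; I≈2.004808, D=e−e_prev≈-5.158880; u=0·(-2.643598)+1/4·2.004808+1/2·(-5.158880)≈-2.078238; next y=-3/5·3.643598+1·(-2.078238)≈-4.264397
n=6: y≈-4.264397, sp=1, e=sp−y≈5.264397; I≈7.269205, D=e−e_prev≈7.907995; u=0·5.264397+1/4·7.269205+1/2·7.907995≈5.771299; next y=-3/5·(-4.264397)+1·5.771299≈8.329937
n=7: y≈8.329937, sp=1, e=sp−y≈-7.329937; I≈-0.060732, D=e−e_prev≈-12.594334; u=0·(-7.329937)+1/4·(-0.060732)+1/2·(-12.594334)≈-6.312350; next y=-3/5·8.329937+1·(-6.312350)≈-11.310312

0 1 0.750 0.000
1 1 -0.063 0.750
2 1 1.322 -0.513
3 1 -0.538 1.629
4 1 2.734 -1.515
5 1 -2.078 3.644
6 1 5.771 -4.264
7 1 -6.312 8.330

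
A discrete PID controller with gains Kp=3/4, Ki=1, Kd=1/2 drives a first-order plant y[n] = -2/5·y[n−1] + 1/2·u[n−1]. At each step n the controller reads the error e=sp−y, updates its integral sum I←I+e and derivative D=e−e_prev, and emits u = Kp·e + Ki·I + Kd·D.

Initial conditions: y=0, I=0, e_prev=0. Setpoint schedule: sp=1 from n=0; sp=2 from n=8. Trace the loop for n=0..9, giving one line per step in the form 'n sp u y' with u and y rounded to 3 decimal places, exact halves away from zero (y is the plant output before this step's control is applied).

(exact arithmetic carried between steps; '≈' marks a value shown rounded to 6 d.p. or computed from one; I and e_prev carry over from the previous line; the table rounds u and y to 3 d.p., halves away from zero)
n=0: y=0, sp=1, e=sp−y=1; I=1, D=e−e_prev=1; u=3/4·1+1·1+1/2·1=2.25; next y=-2/5·0+1/2·2.25=1.125
n=1: y=1.125, sp=1, e=sp−y=-0.125; I=0.875, D=e−e_prev=-1.125; u=3/4·(-0.125)+1·0.875+1/2·(-1.125)=0.21875; next y=-2/5·1.125+1/2·0.21875=-0.340625
n=2: y=-0.340625, sp=1, e=sp−y=1.340625; I=2.215625, D=e−e_prev=1.465625; u=3/4·1.340625+1·2.215625+1/2·1.465625≈3.953906; next y=-2/5·(-0.340625)+1/2·3.953906≈2.113203
n=3: y≈2.113203, sp=1, e=sp−y≈-1.113203; I≈1.102422, D=e−e_prev≈-2.453828; u=3/4·(-1.113203)+1·1.102422+1/2·(-2.453828)≈-0.959395; next y=-2/5·2.113203+1/2·(-0.959395)≈-1.324979
n=4: y≈-1.324979, sp=1, e=sp−y≈2.324979; I≈3.427400, D=e−e_prev≈3.438182; u=3/4·2.324979+1·3.427400+1/2·3.438182≈6.890225; next y=-2/5·(-1.324979)+1/2·6.890225≈3.975104
n=5: y≈3.975104, sp=1, e=sp−y≈-2.975104; I≈0.452296, D=e−e_prev≈-5.300082; u=3/4·(-2.975104)+1·0.452296+1/2·(-5.300082)≈-4.429073; next y=-2/5·3.975104+1/2·(-4.429073)≈-3.804578
n=6: y≈-3.804578, sp=1, e=sp−y≈4.804578; I≈5.256874, D=e−e_prev≈7.779682; u=3/4·4.804578+1·5.256874+1/2·7.779682≈12.750149; next y=-2/5·(-3.804578)+1/2·12.750149≈7.896906
n=7: y≈7.896906, sp=1, e=sp−y≈-6.896906; I≈-1.640031, D=e−e_prev≈-11.701484; u=3/4·(-6.896906)+1·(-1.640031)+1/2·(-11.701484)≈-12.663452; next y=-2/5·7.896906+1/2·(-12.663452)≈-9.490488
n=8: y≈-9.490488, sp=2, e=sp−y≈11.490488; I≈9.850457, D=e−e_prev≈18.387394; u=3/4·11.490488+1·9.850457+1/2·18.387394≈27.662020; next y=-2/5·(-9.490488)+1/2·27.662020≈17.627206
n=9: y≈17.627206, sp=2, e=sp−y≈-15.627206; I≈-5.776748, D=e−e_prev≈-27.117694; u=3/4·(-15.627206)+1·(-5.776748)+1/2·(-27.117694)≈-31.055999; next y=-2/5·17.627206+1/2·(-31.055999)≈-22.578882

0 1 2.250 0.000
1 1 0.219 1.125
2 1 3.954 -0.341
3 1 -0.959 2.113
4 1 6.890 -1.325
5 1 -4.429 3.975
6 1 12.750 -3.805
7 1 -12.663 7.897
8 2 27.662 -9.490
9 2 -31.056 17.627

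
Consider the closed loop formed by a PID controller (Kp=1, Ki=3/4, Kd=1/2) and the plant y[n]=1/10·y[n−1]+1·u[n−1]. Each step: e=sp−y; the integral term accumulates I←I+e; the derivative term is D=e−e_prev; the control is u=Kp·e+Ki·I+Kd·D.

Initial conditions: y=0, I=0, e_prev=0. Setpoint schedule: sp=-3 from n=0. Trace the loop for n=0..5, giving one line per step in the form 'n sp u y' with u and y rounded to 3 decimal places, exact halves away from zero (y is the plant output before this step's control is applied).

(exact arithmetic carried between steps; '≈' marks a value shown rounded to 6 d.p. or computed from one; I and e_prev carry over from the previous line; the table rounds u and y to 3 d.p., halves away from zero)
n=0: y=0, sp=-3, e=sp−y=-3; I=-3, D=e−e_prev=-3; u=1·(-3)+3/4·(-3)+1/2·(-3)=-6.75; next y=1/10·0+1·(-6.75)=-6.75
n=1: y=-6.75, sp=-3, e=sp−y=3.75; I=0.75, D=e−e_prev=6.75; u=1·3.75+3/4·0.75+1/2·6.75=7.6875; next y=1/10·(-6.75)+1·7.6875=7.0125
n=2: y=7.0125, sp=-3, e=sp−y=-10.0125; I=-9.2625, D=e−e_prev=-13.7625; u=1·(-10.0125)+3/4·(-9.2625)+1/2·(-13.7625)=-23.840625; next y=1/10·7.0125+1·(-23.840625)=-23.139375
n=3: y=-23.139375, sp=-3, e=sp−y=20.139375; I=10.876875, D=e−e_prev=30.151875; u=1·20.139375+3/4·10.876875+1/2·30.151875≈43.372969; next y=1/10·(-23.139375)+1·43.372969≈41.059031
n=4: y≈41.059031, sp=-3, e=sp−y≈-44.059031; I≈-33.182156, D=e−e_prev≈-64.198406; u=1·(-44.059031)+3/4·(-33.182156)+1/2·(-64.198406)≈-101.044852; next y=1/10·41.059031+1·(-101.044852)≈-96.938948
n=5: y≈-96.938948, sp=-3, e=sp−y≈93.938948; I≈60.756792, D=e−e_prev≈137.997980; u=1·93.938948+3/4·60.756792+1/2·137.997980≈208.505532; next y=1/10·(-96.938948)+1·208.505532≈198.811638

0 -3 -6.750 0.000
1 -3 7.688 -6.750
2 -3 -23.841 7.013
3 -3 43.373 -23.139
4 -3 -101.045 41.059
5 -3 208.506 -96.939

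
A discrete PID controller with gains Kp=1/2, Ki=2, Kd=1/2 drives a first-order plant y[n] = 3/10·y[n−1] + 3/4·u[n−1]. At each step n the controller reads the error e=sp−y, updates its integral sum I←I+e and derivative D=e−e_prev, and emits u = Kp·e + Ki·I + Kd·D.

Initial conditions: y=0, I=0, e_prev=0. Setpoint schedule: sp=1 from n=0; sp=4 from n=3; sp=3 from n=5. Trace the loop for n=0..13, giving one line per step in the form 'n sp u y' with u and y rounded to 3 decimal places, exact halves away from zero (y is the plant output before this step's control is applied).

0 1 3.000 0.000
1 1 -2.250 2.250
2 1 6.163 -1.013
3 4 1.564 4.318
4 4 7.642 2.469
5 3 -5.230 6.472
6 3 15.686 -1.981
7 3 -18.032 11.170
8 3 36.233 -10.173
9 3 -50.980 24.123
10 3 89.285 -30.998
11 3 -136.267 57.664
12 3 226.431 -84.901
13 3 -356.811 144.353

(exact arithmetic carried between steps; '≈' marks a value shown rounded to 6 d.p. or computed from one; I and e_prev carry over from the previous line; the table rounds u and y to 3 d.p., halves away from zero)
n=0: y=0, sp=1, e=sp−y=1; I=1, D=e−e_prev=1; u=1/2·1+2·1+1/2·1=3; next y=3/10·0+3/4·3=2.25
n=1: y=2.25, sp=1, e=sp−y=-1.25; I=-0.25, D=e−e_prev=-2.25; u=1/2·(-1.25)+2·(-0.25)+1/2·(-2.25)=-2.25; next y=3/10·2.25+3/4·(-2.25)=-1.0125
n=2: y=-1.0125, sp=1, e=sp−y=2.0125; I=1.7625, D=e−e_prev=3.2625; u=1/2·2.0125+2·1.7625+1/2·3.2625=6.1625; next y=3/10·(-1.0125)+3/4·6.1625=4.318125
n=3: y=4.318125, sp=4, e=sp−y=-0.318125; I=1.444375, D=e−e_prev=-2.330625; u=1/2·(-0.318125)+2·1.444375+1/2·(-2.330625)=1.564375; next y=3/10·4.318125+3/4·1.564375≈2.468719
n=4: y≈2.468719, sp=4, e=sp−y≈1.531281; I≈2.975656, D=e−e_prev≈1.849406; u=1/2·1.531281+2·2.975656+1/2·1.849406≈7.641656; next y=3/10·2.468719+3/4·7.641656≈6.471858
n=5: y≈6.471858, sp=3, e=sp−y≈-3.471858; I≈-0.496202, D=e−e_prev≈-5.003139; u=1/2·(-3.471858)+2·(-0.496202)+1/2·(-5.003139)≈-5.229902; next y=3/10·6.471858+3/4·(-5.229902)≈-1.980869
n=6: y≈-1.980869, sp=3, e=sp−y≈4.980869; I≈4.484667, D=e−e_prev≈8.452727; u=1/2·4.980869+2·4.484667+1/2·8.452727≈15.686132; next y=3/10·(-1.980869)+3/4·15.686132≈11.170339
n=7: y≈11.170339, sp=3, e=sp−y≈-8.170339; I≈-3.685671, D=e−e_prev≈-13.151207; u=1/2·(-8.170339)+2·(-3.685671)+1/2·(-13.151207)≈-18.032116; next y=3/10·11.170339+3/4·(-18.032116)≈-10.172985
n=8: y≈-10.172985, sp=3, e=sp−y≈13.172985; I≈9.487314, D=e−e_prev≈21.343324; u=1/2·13.172985+2·9.487314+1/2·21.343324≈36.232782; next y=3/10·(-10.172985)+3/4·36.232782≈24.122691
n=9: y≈24.122691, sp=3, e=sp−y≈-21.122691; I≈-11.635377, D=e−e_prev≈-34.295676; u=1/2·(-21.122691)+2·(-11.635377)+1/2·(-34.295676)≈-50.979938; next y=3/10·24.122691+3/4·(-50.979938)≈-30.998146
n=10: y≈-30.998146, sp=3, e=sp−y≈33.998146; I≈22.362769, D=e−e_prev≈55.120837; u=1/2·33.998146+2·22.362769+1/2·55.120837≈89.285029; next y=3/10·(-30.998146)+3/4·89.285029≈57.664328
n=11: y≈57.664328, sp=3, e=sp−y≈-54.664328; I≈-32.301559, D=e−e_prev≈-88.662474; u=1/2·(-54.664328)+2·(-32.301559)+1/2·(-88.662474)≈-136.266520; next y=3/10·57.664328+3/4·(-136.266520)≈-84.900591
n=12: y≈-84.900591, sp=3, e=sp−y≈87.900591; I≈55.599032, D=e−e_prev≈142.564920; u=1/2·87.900591+2·55.599032+1/2·142.564920≈226.430820; next y=3/10·(-84.900591)+3/4·226.430820≈144.352937
n=13: y≈144.352937, sp=3, e=sp−y≈-141.352937; I≈-85.753905, D=e−e_prev≈-229.253529; u=1/2·(-141.352937)+2·(-85.753905)+1/2·(-229.253529)≈-356.811043; next y=3/10·144.352937+3/4·(-356.811043)≈-224.302401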